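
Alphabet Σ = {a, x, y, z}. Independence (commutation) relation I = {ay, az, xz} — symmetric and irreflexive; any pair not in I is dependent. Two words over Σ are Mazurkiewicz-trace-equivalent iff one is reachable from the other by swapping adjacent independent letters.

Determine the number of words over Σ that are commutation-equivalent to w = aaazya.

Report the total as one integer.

piece 0:a — minimal
piece 1:a rests on {0:a}
piece 2:a rests on {1:a}
piece 3:z — minimal
piece 4:y rests on {3:z}
piece 5:a rests on {2:a}
minimal pieces: {0:a, 3:z}
ways to finish when only these pieces remain (= sum over removing one remaining piece with nothing left below it):
  1 left: {4}→1  {5}→1
  2 left: {2,5}→1  {3,4}→1  {4,5}→2
  3 left: {1,2,5}→1  {2,4,5}→3  {3,4,5}→3
  4 left: {0,1,2,5}→1  {1,2,4,5}→4  {2,3,4,5}→6
  placing 0:a first → 10 extensions
  placing 3:z first → 5 extensions
total linear extensions = 15

15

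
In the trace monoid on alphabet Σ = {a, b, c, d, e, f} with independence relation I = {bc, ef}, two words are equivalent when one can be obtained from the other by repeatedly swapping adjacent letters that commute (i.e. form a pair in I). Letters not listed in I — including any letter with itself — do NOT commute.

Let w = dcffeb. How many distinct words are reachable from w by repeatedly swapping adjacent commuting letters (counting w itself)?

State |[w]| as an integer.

3

drop 0:d onto floor
drop 1:c onto {0:d}
drop 2:f onto {1:c}
drop 3:f onto {2:f}
drop 4:e onto {1:c}
drop 5:b onto {3:f, 4:e}
ground layer = {0:d}
drop-orders for the pieces not yet dropped (sum over which currently-grounded one goes next):
  1 to go: {5} 1
  2 to go: {3,5} 1  {4,5} 1
  3 to go: {2,3,5} 1  {3,4,5} 2
  4 to go: {2,3,4,5} 3
  if 0:d drops first: 3 orders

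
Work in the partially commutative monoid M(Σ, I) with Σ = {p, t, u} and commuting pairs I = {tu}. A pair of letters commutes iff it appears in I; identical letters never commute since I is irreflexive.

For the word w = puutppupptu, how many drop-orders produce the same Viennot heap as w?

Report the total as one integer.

piece 0:p — minimal
piece 1:u rests on {0:p}
piece 2:u rests on {1:u}
piece 3:t rests on {0:p}
piece 4:p rests on {2:u, 3:t}
piece 5:p rests on {4:p}
piece 6:u rests on {5:p}
piece 7:p rests on {6:u}
piece 8:p rests on {7:p}
piece 9:t rests on {8:p}
piece 10:u rests on {8:p}
minimal pieces: {0:p}
ways to finish when only these pieces remain (= sum over removing one remaining piece with nothing left below it):
  1 left: {9}→1  {10}→1
  2 left: {9,10}→2
  3 left: {8,9,10}→2
  4 left: {7,8,9,10}→2
  5 left: {6,7,8,9,10}→2
  6 left: {5,6,7,8,9,10}→2
  7 left: {4,5,6,7,8,9,10}→2
  8 left: {2,4,5,6,7,8,9,10}→2  {3,4,5,6,7,8,9,10}→2
  9 left: {1,2,4,5,6,7,8,9,10}→2  {2,3,4,5,6,7,8,9,10}→4
  placing 0:p first → 6 extensions

6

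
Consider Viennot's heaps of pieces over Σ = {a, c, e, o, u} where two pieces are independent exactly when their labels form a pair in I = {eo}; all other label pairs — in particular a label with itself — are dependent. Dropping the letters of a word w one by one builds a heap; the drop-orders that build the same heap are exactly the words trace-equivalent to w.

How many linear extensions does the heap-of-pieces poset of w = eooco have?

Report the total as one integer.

#0=e has no predecessor
#1=o has no predecessor
#2=o depends on [1:o]
#3=c depends on [0:e, 2:o]
#4=o depends on [3:c]
sources: [0:e, 1:o]
N(rest) = Σ N(rest − s) over sources s of rest; N(one piece) = 1:
  size 1 → [4]=1
  size 2 → [3,4]=1
  size 3 → [0,3,4]=1  [2,3,4]=1
  first=0(e) contributes 1
  first=1(o) contributes 2
|[w]| = 3

3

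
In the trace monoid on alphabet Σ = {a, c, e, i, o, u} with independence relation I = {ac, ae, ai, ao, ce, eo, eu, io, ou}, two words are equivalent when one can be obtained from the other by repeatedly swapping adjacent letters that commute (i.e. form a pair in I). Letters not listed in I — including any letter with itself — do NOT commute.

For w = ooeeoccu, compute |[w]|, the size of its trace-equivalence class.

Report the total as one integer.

#0=o has no predecessor
#1=o depends on [0:o]
#2=e has no predecessor
#3=e depends on [2:e]
#4=o depends on [1:o]
#5=c depends on [4:o]
#6=c depends on [5:c]
#7=u depends on [6:c]
sources: [0:o, 2:e]
N(rest) = Σ N(rest − s) over sources s of rest; N(one piece) = 1:
  size 1 → [3]=1  [7]=1
  size 2 → [2,3]=1  [3,7]=2  [6,7]=1
  size 3 → [2,3,7]=3  [3,6,7]=3  [5,6,7]=1
  size 4 → [2,3,6,7]=6  [3,5,6,7]=4  [4,5,6,7]=1
  size 5 → [1,4,5,6,7]=1  [2,3,5,6,7]=10  [3,4,5,6,7]=5
  size 6 → [0,1,4,5,6,7]=1  [1,3,4,5,6,7]=6  [2,3,4,5,6,7]=15
  first=0(o) contributes 21
  first=2(e) contributes 7
|[w]| = 28

28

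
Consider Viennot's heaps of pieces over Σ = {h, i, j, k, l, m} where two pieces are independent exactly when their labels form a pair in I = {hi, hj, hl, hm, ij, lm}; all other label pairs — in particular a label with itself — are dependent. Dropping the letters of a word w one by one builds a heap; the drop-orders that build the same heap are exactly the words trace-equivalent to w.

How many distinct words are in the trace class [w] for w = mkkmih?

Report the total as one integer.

piece 0:m — minimal
piece 1:k rests on {0:m}
piece 2:k rests on {1:k}
piece 3:m rests on {2:k}
piece 4:i rests on {3:m}
piece 5:h rests on {2:k}
minimal pieces: {0:m}
ways to finish when only these pieces remain (= sum over removing one remaining piece with nothing left below it):
  1 left: {4}→1  {5}→1
  2 left: {3,4}→1  {4,5}→2
  3 left: {3,4,5}→3
  4 left: {2,3,4,5}→3
  placing 0:m first → 3 extensions

3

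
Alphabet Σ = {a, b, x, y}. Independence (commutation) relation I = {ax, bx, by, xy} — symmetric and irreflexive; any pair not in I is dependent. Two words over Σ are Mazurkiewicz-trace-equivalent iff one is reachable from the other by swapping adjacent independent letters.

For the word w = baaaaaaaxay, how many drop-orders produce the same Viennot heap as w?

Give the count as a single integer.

11

0(b) covers ∅
1(a) covers 0:b
2(a) covers 1:a
3(a) covers 2:a
4(a) covers 3:a
5(a) covers 4:a
6(a) covers 5:a
7(a) covers 6:a
8(x) covers ∅
9(a) covers 7:a
10(y) covers 9:a
floor of heap: 0:b, 8:x
completions by unplaced set U, small U first (add the entries for U minus each lowest piece of U):
  |U|=1: {8}:1  {10}:1
  |U|=2: {8,10}:2  {9,10}:1
  |U|=3: {7,9,10}:1  {8,9,10}:3
  |U|=4: {6,7,9,10}:1  {7,8,9,10}:4
  |U|=5: {5,6,7,9,10}:1  {6,7,8,9,10}:5
  |U|=6: {4,5,6,7,9,10}:1  {5,6,7,8,9,10}:6
  |U|=7: {3,4,5,6,7,9,10}:1  {4,5,6,7,8,9,10}:7
  |U|=8: {2,3,4,5,6,7,9,10}:1  {3,4,5,6,7,8,9,10}:8
  |U|=9: {1,2,3,4,5,6,7,9,10}:1  {2,3,4,5,6,7,8,9,10}:9
  start at 0(b): 10
  start at 8(x): 1
sum over floor = 11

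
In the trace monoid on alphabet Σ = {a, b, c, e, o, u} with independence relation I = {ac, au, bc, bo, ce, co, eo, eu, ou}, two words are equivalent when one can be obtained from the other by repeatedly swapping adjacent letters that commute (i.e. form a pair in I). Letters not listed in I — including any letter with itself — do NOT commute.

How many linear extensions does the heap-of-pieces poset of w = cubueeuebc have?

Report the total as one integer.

drop 0:c onto floor
drop 1:u onto {0:c}
drop 2:b onto {1:u}
drop 3:u onto {2:b}
drop 4:e onto {2:b}
drop 5:e onto {4:e}
drop 6:u onto {3:u}
drop 7:e onto {5:e}
drop 8:b onto {6:u, 7:e}
drop 9:c onto {6:u}
ground layer = {0:c}
drop-orders for the pieces not yet dropped (sum over which currently-grounded one goes next):
  1 to go: {8} 1  {9} 1
  2 to go: {7,8} 1  {8,9} 2
  3 to go: {5,7,8} 1  {6,8,9} 2  {7,8,9} 3
  4 to go: {3,6,8,9} 2  {4,5,7,8} 1  {5,7,8,9} 4  {6,7,8,9} 5
  5 to go: {3,6,7,8,9} 7  {4,5,7,8,9} 5  {5,6,7,8,9} 9
  6 to go: {3,5,6,7,8,9} 16  {4,5,6,7,8,9} 14
  7 to go: {3,4,5,6,7,8,9} 30
  8 to go: {2,3,4,5,6,7,8,9} 30
  if 0:c drops first: 30 orders

30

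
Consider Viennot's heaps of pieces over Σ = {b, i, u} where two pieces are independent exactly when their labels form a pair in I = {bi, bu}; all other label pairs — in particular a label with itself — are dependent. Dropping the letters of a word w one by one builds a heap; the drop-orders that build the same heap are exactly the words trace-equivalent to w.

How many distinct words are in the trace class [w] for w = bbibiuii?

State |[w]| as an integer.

piece 0:b — minimal
piece 1:b rests on {0:b}
piece 2:i — minimal
piece 3:b rests on {1:b}
piece 4:i rests on {2:i}
piece 5:u rests on {4:i}
piece 6:i rests on {5:u}
piece 7:i rests on {6:i}
minimal pieces: {0:b, 2:i}
ways to finish when only these pieces remain (= sum over removing one remaining piece with nothing left below it):
  1 left: {3}→1  {7}→1
  2 left: {1,3}→1  {3,7}→2  {6,7}→1
  3 left: {0,1,3}→1  {1,3,7}→3  {3,6,7}→3  {5,6,7}→1
  4 left: {0,1,3,7}→4  {1,3,6,7}→6  {3,5,6,7}→4  {4,5,6,7}→1
  5 left: {0,1,3,6,7}→10  {1,3,5,6,7}→10  {2,4,5,6,7}→1  {3,4,5,6,7}→5
  6 left: {0,1,3,5,6,7}→20  {1,3,4,5,6,7}→15  {2,3,4,5,6,7}→6
  placing 0:b first → 21 extensions
  placing 2:i first → 35 extensions
total linear extensions = 56

56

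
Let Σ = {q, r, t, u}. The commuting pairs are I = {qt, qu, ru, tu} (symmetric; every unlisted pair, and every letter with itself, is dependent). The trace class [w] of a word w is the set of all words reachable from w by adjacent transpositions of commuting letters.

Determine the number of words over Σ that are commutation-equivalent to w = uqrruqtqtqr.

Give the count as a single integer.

piece 0:u — minimal
piece 1:q — minimal
piece 2:r rests on {1:q}
piece 3:r rests on {2:r}
piece 4:u rests on {0:u}
piece 5:q rests on {3:r}
piece 6:t rests on {3:r}
piece 7:q rests on {5:q}
piece 8:t rests on {6:t}
piece 9:q rests on {7:q}
piece 10:r rests on {8:t, 9:q}
minimal pieces: {0:u, 1:q}
ways to finish when only these pieces remain (= sum over removing one remaining piece with nothing left below it):
  1 left: {4}→1  {10}→1
  2 left: {0,4}→1  {4,10}→2  {8,10}→1  {9,10}→1
  3 left: {0,4,10}→3  {4,8,10}→3  {4,9,10}→3  {6,8,10}→1  {7,9,10}→1  {8,9,10}→2
  4 left: {0,4,8,10}→6  {0,4,9,10}→6  {4,6,8,10}→4  {4,7,9,10}→4  {4,8,9,10}→8  {5,7,9,10}→1  {6,8,9,10}→3  {7,8,9,10}→3
  5 left: {0,4,6,8,10}→10  {0,4,7,9,10}→10  {0,4,8,9,10}→20  {4,5,7,9,10}→5  {4,6,8,9,10}→15  {4,7,8,9,10}→15  {5,7,8,9,10}→4  {6,7,8,9,10}→6
  6 left: {0,4,5,7,9,10}→15  {0,4,6,8,9,10}→45  {0,4,7,8,9,10}→45  {4,5,7,8,9,10}→24  {4,6,7,8,9,10}→36  {5,6,7,8,9,10}→10
  7 left: {0,4,5,7,8,9,10}→84  {0,4,6,7,8,9,10}→126  {3,5,6,7,8,9,10}→10  {4,5,6,7,8,9,10}→70
  8 left: {0,4,5,6,7,8,9,10}→280  {2,3,5,6,7,8,9,10}→10  {3,4,5,6,7,8,9,10}→80
  9 left: {0,3,4,5,6,7,8,9,10}→360  {1,2,3,5,6,7,8,9,10}→10  {2,3,4,5,6,7,8,9,10}→90
  placing 0:u first → 100 extensions
  placing 1:q first → 450 extensions
total linear extensions = 550

550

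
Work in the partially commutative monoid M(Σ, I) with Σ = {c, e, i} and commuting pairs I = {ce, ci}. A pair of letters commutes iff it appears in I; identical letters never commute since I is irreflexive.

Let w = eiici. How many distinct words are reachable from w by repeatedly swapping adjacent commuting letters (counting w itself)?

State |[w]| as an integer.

5

piece 0:e — minimal
piece 1:i rests on {0:e}
piece 2:i rests on {1:i}
piece 3:c — minimal
piece 4:i rests on {2:i}
minimal pieces: {0:e, 3:c}
ways to finish when only these pieces remain (= sum over removing one remaining piece with nothing left below it):
  1 left: {3}→1  {4}→1
  2 left: {2,4}→1  {3,4}→2
  3 left: {1,2,4}→1  {2,3,4}→3
  placing 0:e first → 4 extensions
  placing 3:c first → 1 extensions
total linear extensions = 5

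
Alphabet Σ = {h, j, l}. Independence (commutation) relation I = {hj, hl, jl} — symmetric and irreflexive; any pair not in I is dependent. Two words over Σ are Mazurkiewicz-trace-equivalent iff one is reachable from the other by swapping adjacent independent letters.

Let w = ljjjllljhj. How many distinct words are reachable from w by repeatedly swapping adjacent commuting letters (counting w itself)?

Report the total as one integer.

0(l) covers ∅
1(j) covers ∅
2(j) covers 1:j
3(j) covers 2:j
4(l) covers 0:l
5(l) covers 4:l
6(l) covers 5:l
7(j) covers 3:j
8(h) covers ∅
9(j) covers 7:j
floor of heap: 0:l, 1:j, 8:h
completions by unplaced set U, small U first (add the entries for U minus each lowest piece of U):
  |U|=1: {6}:1  {8}:1  {9}:1
  |U|=2: {5,6}:1  {6,8}:2  {6,9}:2  {7,9}:1  {8,9}:2
  |U|=3: {3,7,9}:1  {4,5,6}:1  {5,6,8}:3  {5,6,9}:3  {6,7,9}:3  {6,8,9}:6  {7,8,9}:3
  |U|=4: {0,4,5,6}:1  {2,3,7,9}:1  {3,6,7,9}:4  {3,7,8,9}:4  {4,5,6,8}:4  {4,5,6,9}:4  {5,6,7,9}:6  {5,6,8,9}:12  {6,7,8,9}:12
  |U|=5: {0,4,5,6,8}:5  {0,4,5,6,9}:5  {1,2,3,7,9}:1  {2,3,6,7,9}:5  {2,3,7,8,9}:5  {3,5,6,7,9}:10  {3,6,7,8,9}:20  {4,5,6,7,9}:10  {4,5,6,8,9}:20  {5,6,7,8,9}:30
  |U|=6: {0,4,5,6,7,9}:15  {0,4,5,6,8,9}:30  {1,2,3,6,7,9}:6  {1,2,3,7,8,9}:6  {2,3,5,6,7,9}:15  {2,3,6,7,8,9}:30  {3,4,5,6,7,9}:20  {3,5,6,7,8,9}:60  {4,5,6,7,8,9}:60
  |U|=7: {0,3,4,5,6,7,9}:35  {0,4,5,6,7,8,9}:105  {1,2,3,5,6,7,9}:21  {1,2,3,6,7,8,9}:42  {2,3,4,5,6,7,9}:35  {2,3,5,6,7,8,9}:105  {3,4,5,6,7,8,9}:140
  |U|=8: {0,2,3,4,5,6,7,9}:70  {0,3,4,5,6,7,8,9}:280  {1,2,3,4,5,6,7,9}:56  {1,2,3,5,6,7,8,9}:168  {2,3,4,5,6,7,8,9}:280
  start at 0(l): 504
  start at 1(j): 630
  start at 8(h): 126
sum over floor = 1260

1260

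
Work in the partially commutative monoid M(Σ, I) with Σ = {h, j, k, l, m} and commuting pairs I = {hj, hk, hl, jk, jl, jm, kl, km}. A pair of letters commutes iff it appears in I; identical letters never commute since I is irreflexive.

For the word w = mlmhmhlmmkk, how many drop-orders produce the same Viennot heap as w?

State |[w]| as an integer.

110

#0=m has no predecessor
#1=l depends on [0:m]
#2=m depends on [1:l]
#3=h depends on [2:m]
#4=m depends on [3:h]
#5=h depends on [4:m]
#6=l depends on [4:m]
#7=m depends on [5:h, 6:l]
#8=m depends on [7:m]
#9=k has no predecessor
#10=k depends on [9:k]
sources: [0:m, 9:k]
N(rest) = Σ N(rest − s) over sources s of rest; N(one piece) = 1:
  size 1 → [8]=1  [10]=1
  size 2 → [7,8]=1  [8,10]=2  [9,10]=1
  size 3 → [5,7,8]=1  [6,7,8]=1  [7,8,10]=3  [8,9,10]=3
  size 4 → [5,6,7,8]=2  [5,7,8,10]=4  [6,7,8,10]=4  [7,8,9,10]=6
  size 5 → [4,5,6,7,8]=2  [5,6,7,8,10]=10  [5,7,8,9,10]=10  [6,7,8,9,10]=10
  size 6 → [3,4,5,6,7,8]=2  [4,5,6,7,8,10]=12  [5,6,7,8,9,10]=30
  size 7 → [2,3,4,5,6,7,8]=2  [3,4,5,6,7,8,10]=14  [4,5,6,7,8,9,10]=42
  size 8 → [1,2,3,4,5,6,7,8]=2  [2,3,4,5,6,7,8,10]=16  [3,4,5,6,7,8,9,10]=56
  size 9 → [0,1,2,3,4,5,6,7,8]=2  [1,2,3,4,5,6,7,8,10]=18  [2,3,4,5,6,7,8,9,10]=72
  first=0(m) contributes 90
  first=9(k) contributes 20
|[w]| = 110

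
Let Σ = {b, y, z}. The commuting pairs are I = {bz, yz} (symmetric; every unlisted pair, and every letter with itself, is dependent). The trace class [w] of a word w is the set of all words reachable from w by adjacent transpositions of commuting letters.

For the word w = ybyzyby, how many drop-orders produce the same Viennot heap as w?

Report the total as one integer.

7

#0=y has no predecessor
#1=b depends on [0:y]
#2=y depends on [1:b]
#3=z has no predecessor
#4=y depends on [2:y]
#5=b depends on [4:y]
#6=y depends on [5:b]
sources: [0:y, 3:z]
N(rest) = Σ N(rest − s) over sources s of rest; N(one piece) = 1:
  size 1 → [3]=1  [6]=1
  size 2 → [3,6]=2  [5,6]=1
  size 3 → [3,5,6]=3  [4,5,6]=1
  size 4 → [2,4,5,6]=1  [3,4,5,6]=4
  size 5 → [1,2,4,5,6]=1  [2,3,4,5,6]=5
  first=0(y) contributes 6
  first=3(z) contributes 1
|[w]| = 7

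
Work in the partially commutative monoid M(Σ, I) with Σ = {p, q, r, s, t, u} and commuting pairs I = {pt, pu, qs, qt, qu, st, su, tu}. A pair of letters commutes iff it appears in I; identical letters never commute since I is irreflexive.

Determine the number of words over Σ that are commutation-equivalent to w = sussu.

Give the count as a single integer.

#0=s has no predecessor
#1=u has no predecessor
#2=s depends on [0:s]
#3=s depends on [2:s]
#4=u depends on [1:u]
sources: [0:s, 1:u]
N(rest) = Σ N(rest − s) over sources s of rest; N(one piece) = 1:
  size 1 → [3]=1  [4]=1
  size 2 → [1,4]=1  [2,3]=1  [3,4]=2
  size 3 → [0,2,3]=1  [1,3,4]=3  [2,3,4]=3
  first=0(s) contributes 6
  first=1(u) contributes 4
|[w]| = 10

10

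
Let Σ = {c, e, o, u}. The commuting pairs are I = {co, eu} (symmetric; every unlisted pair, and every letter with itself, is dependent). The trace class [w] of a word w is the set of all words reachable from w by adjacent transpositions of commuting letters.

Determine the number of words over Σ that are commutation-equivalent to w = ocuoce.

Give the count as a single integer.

0(o) covers ∅
1(c) covers ∅
2(u) covers 0:o, 1:c
3(o) covers 2:u
4(c) covers 2:u
5(e) covers 3:o, 4:c
floor of heap: 0:o, 1:c
completions by unplaced set U, small U first (add the entries for U minus each lowest piece of U):
  |U|=1: {5}:1
  |U|=2: {3,5}:1  {4,5}:1
  |U|=3: {3,4,5}:2
  |U|=4: {2,3,4,5}:2
  start at 0(o): 2
  start at 1(c): 2
sum over floor = 4

4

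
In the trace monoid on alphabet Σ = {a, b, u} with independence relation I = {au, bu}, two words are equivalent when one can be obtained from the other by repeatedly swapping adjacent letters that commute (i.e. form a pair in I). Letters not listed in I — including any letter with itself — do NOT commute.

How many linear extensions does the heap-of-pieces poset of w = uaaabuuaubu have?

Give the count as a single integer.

#0=u has no predecessor
#1=a has no predecessor
#2=a depends on [1:a]
#3=a depends on [2:a]
#4=b depends on [3:a]
#5=u depends on [0:u]
#6=u depends on [5:u]
#7=a depends on [4:b]
#8=u depends on [6:u]
#9=b depends on [7:a]
#10=u depends on [8:u]
sources: [0:u, 1:a]
N(rest) = Σ N(rest − s) over sources s of rest; N(one piece) = 1:
  size 1 → [9]=1  [10]=1
  size 2 → [7,9]=1  [8,10]=1  [9,10]=2
  size 3 → [4,7,9]=1  [6,8,10]=1  [7,9,10]=3  [8,9,10]=3
  size 4 → [3,4,7,9]=1  [4,7,9,10]=4  [5,6,8,10]=1  [6,8,9,10]=4  [7,8,9,10]=6
  size 5 → [0,5,6,8,10]=1  [2,3,4,7,9]=1  [3,4,7,9,10]=5  [4,7,8,9,10]=10  [5,6,8,9,10]=5  [6,7,8,9,10]=10
  size 6 → [0,5,6,8,9,10]=6  [1,2,3,4,7,9]=1  [2,3,4,7,9,10]=6  [3,4,7,8,9,10]=15  [4,6,7,8,9,10]=20  [5,6,7,8,9,10]=15
  size 7 → [0,5,6,7,8,9,10]=21  [1,2,3,4,7,9,10]=7  [2,3,4,7,8,9,10]=21  [3,4,6,7,8,9,10]=35  [4,5,6,7,8,9,10]=35
  size 8 → [0,4,5,6,7,8,9,10]=56  [1,2,3,4,7,8,9,10]=28  [2,3,4,6,7,8,9,10]=56  [3,4,5,6,7,8,9,10]=70
  size 9 → [0,3,4,5,6,7,8,9,10]=126  [1,2,3,4,6,7,8,9,10]=84  [2,3,4,5,6,7,8,9,10]=126
  first=0(u) contributes 210
  first=1(a) contributes 252
|[w]| = 462

462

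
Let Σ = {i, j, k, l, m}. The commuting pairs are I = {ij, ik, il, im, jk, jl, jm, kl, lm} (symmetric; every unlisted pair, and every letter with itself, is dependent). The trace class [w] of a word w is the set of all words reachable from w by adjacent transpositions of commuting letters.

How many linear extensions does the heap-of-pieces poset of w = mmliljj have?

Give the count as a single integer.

630

#0=m has no predecessor
#1=m depends on [0:m]
#2=l has no predecessor
#3=i has no predecessor
#4=l depends on [2:l]
#5=j has no predecessor
#6=j depends on [5:j]
sources: [0:m, 2:l, 3:i, 5:j]
N(rest) = Σ N(rest − s) over sources s of rest; N(one piece) = 1:
  size 1 → [1]=1  [3]=1  [4]=1  [6]=1
  size 2 → [0,1]=1  [1,3]=2  [1,4]=2  [1,6]=2  [2,4]=1  [3,4]=2  [3,6]=2  [4,6]=2  [5,6]=1
  size 3 → [0,1,3]=3  [0,1,4]=3  [0,1,6]=3  [1,2,4]=3  [1,3,4]=6  [1,3,6]=6  [1,4,6]=6  [1,5,6]=3  [2,3,4]=3  [2,4,6]=3  [3,4,6]=6  [3,5,6]=3  [4,5,6]=3
  size 4 → [0,1,2,4]=6  [0,1,3,4]=12  [0,1,3,6]=12  [0,1,4,6]=12  [0,1,5,6]=6  [1,2,3,4]=12  [1,2,4,6]=12  [1,3,4,6]=24  [1,3,5,6]=12  [1,4,5,6]=12  [2,3,4,6]=12  [2,4,5,6]=6  [3,4,5,6]=12
  size 5 → [0,1,2,3,4]=30  [0,1,2,4,6]=30  [0,1,3,4,6]=60  [0,1,3,5,6]=30  [0,1,4,5,6]=30  [1,2,3,4,6]=60  [1,2,4,5,6]=30  [1,3,4,5,6]=60  [2,3,4,5,6]=30
  first=0(m) contributes 180
  first=2(l) contributes 180
  first=3(i) contributes 90
  first=5(j) contributes 180
|[w]| = 630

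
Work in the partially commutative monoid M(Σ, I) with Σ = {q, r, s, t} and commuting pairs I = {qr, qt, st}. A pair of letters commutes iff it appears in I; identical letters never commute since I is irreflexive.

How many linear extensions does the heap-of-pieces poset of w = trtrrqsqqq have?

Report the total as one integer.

6

0(t) covers ∅
1(r) covers 0:t
2(t) covers 1:r
3(r) covers 2:t
4(r) covers 3:r
5(q) covers ∅
6(s) covers 4:r, 5:q
7(q) covers 6:s
8(q) covers 7:q
9(q) covers 8:q
floor of heap: 0:t, 5:q
completions by unplaced set U, small U first (add the entries for U minus each lowest piece of U):
  |U|=1: {9}:1
  |U|=2: {8,9}:1
  |U|=3: {7,8,9}:1
  |U|=4: {6,7,8,9}:1
  |U|=5: {4,6,7,8,9}:1  {5,6,7,8,9}:1
  |U|=6: {3,4,6,7,8,9}:1  {4,5,6,7,8,9}:2
  |U|=7: {2,3,4,6,7,8,9}:1  {3,4,5,6,7,8,9}:3
  |U|=8: {1,2,3,4,6,7,8,9}:1  {2,3,4,5,6,7,8,9}:4
  start at 0(t): 5
  start at 5(q): 1
sum over floor = 6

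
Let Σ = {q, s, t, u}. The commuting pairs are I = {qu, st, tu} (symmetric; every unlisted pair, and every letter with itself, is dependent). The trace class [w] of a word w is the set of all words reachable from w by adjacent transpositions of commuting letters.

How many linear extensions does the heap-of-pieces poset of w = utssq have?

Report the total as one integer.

0(u) covers ∅
1(t) covers ∅
2(s) covers 0:u
3(s) covers 2:s
4(q) covers 1:t, 3:s
floor of heap: 0:u, 1:t
completions by unplaced set U, small U first (add the entries for U minus each lowest piece of U):
  |U|=1: {4}:1
  |U|=2: {1,4}:1  {3,4}:1
  |U|=3: {1,3,4}:2  {2,3,4}:1
  start at 0(u): 3
  start at 1(t): 1
sum over floor = 4

4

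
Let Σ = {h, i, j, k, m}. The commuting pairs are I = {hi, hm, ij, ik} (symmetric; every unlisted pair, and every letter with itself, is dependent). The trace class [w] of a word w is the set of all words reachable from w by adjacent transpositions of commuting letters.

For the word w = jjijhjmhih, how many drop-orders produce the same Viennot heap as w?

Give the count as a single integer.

40

0(j) covers ∅
1(j) covers 0:j
2(i) covers ∅
3(j) covers 1:j
4(h) covers 3:j
5(j) covers 4:h
6(m) covers 2:i, 5:j
7(h) covers 5:j
8(i) covers 6:m
9(h) covers 7:h
floor of heap: 0:j, 2:i
completions by unplaced set U, small U first (add the entries for U minus each lowest piece of U):
  |U|=1: {8}:1  {9}:1
  |U|=2: {6,8}:1  {7,9}:1  {8,9}:2
  |U|=3: {2,6,8}:1  {6,8,9}:3  {7,8,9}:3
  |U|=4: {2,6,8,9}:4  {6,7,8,9}:6
  |U|=5: {2,6,7,8,9}:10  {5,6,7,8,9}:6
  |U|=6: {2,5,6,7,8,9}:16  {4,5,6,7,8,9}:6
  |U|=7: {2,4,5,6,7,8,9}:22  {3,4,5,6,7,8,9}:6
  |U|=8: {1,3,4,5,6,7,8,9}:6  {2,3,4,5,6,7,8,9}:28
  start at 0(j): 34
  start at 2(i): 6
sum over floor = 40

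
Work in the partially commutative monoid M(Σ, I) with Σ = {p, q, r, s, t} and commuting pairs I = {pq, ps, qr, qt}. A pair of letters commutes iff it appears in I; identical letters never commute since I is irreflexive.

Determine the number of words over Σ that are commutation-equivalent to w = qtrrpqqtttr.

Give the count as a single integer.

165

drop 0:q onto floor
drop 1:t onto floor
drop 2:r onto {1:t}
drop 3:r onto {2:r}
drop 4:p onto {3:r}
drop 5:q onto {0:q}
drop 6:q onto {5:q}
drop 7:t onto {4:p}
drop 8:t onto {7:t}
drop 9:t onto {8:t}
drop 10:r onto {9:t}
ground layer = {0:q, 1:t}
drop-orders for the pieces not yet dropped (sum over which currently-grounded one goes next):
  1 to go: {6} 1  {10} 1
  2 to go: {5,6} 1  {6,10} 2  {9,10} 1
  3 to go: {0,5,6} 1  {5,6,10} 3  {6,9,10} 3  {8,9,10} 1
  4 to go: {0,5,6,10} 4  {5,6,9,10} 6  {6,8,9,10} 4  {7,8,9,10} 1
  5 to go: {0,5,6,9,10} 10  {4,7,8,9,10} 1  {5,6,8,9,10} 10  {6,7,8,9,10} 5
  6 to go: {0,5,6,8,9,10} 20  {3,4,7,8,9,10} 1  {4,6,7,8,9,10} 6  {5,6,7,8,9,10} 15
  7 to go: {0,5,6,7,8,9,10} 35  {2,3,4,7,8,9,10} 1  {3,4,6,7,8,9,10} 7  {4,5,6,7,8,9,10} 21
  8 to go: {0,4,5,6,7,8,9,10} 56  {1,2,3,4,7,8,9,10} 1  {2,3,4,6,7,8,9,10} 8  {3,4,5,6,7,8,9,10} 28
  9 to go: {0,3,4,5,6,7,8,9,10} 84  {1,2,3,4,6,7,8,9,10} 9  {2,3,4,5,6,7,8,9,10} 36
  if 0:q drops first: 45 orders
  if 1:t drops first: 120 orders
heap linearizations: 165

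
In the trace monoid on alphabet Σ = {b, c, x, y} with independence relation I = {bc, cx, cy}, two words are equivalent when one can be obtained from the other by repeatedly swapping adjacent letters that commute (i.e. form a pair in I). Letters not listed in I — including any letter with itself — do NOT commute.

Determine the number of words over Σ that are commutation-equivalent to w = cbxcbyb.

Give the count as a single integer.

21

0(c) covers ∅
1(b) covers ∅
2(x) covers 1:b
3(c) covers 0:c
4(b) covers 2:x
5(y) covers 4:b
6(b) covers 5:y
floor of heap: 0:c, 1:b
completions by unplaced set U, small U first (add the entries for U minus each lowest piece of U):
  |U|=1: {3}:1  {6}:1
  |U|=2: {0,3}:1  {3,6}:2  {5,6}:1
  |U|=3: {0,3,6}:3  {3,5,6}:3  {4,5,6}:1
  |U|=4: {0,3,5,6}:6  {2,4,5,6}:1  {3,4,5,6}:4
  |U|=5: {0,3,4,5,6}:10  {1,2,4,5,6}:1  {2,3,4,5,6}:5
  start at 0(c): 6
  start at 1(b): 15
sum over floor = 21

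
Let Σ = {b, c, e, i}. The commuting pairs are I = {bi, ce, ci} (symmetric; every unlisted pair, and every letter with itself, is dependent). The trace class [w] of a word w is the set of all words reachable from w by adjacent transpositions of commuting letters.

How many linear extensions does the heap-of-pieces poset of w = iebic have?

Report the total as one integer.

0(i) covers ∅
1(e) covers 0:i
2(b) covers 1:e
3(i) covers 1:e
4(c) covers 2:b
floor of heap: 0:i
completions by unplaced set U, small U first (add the entries for U minus each lowest piece of U):
  |U|=1: {3}:1  {4}:1
  |U|=2: {2,4}:1  {3,4}:2
  |U|=3: {2,3,4}:3
  start at 0(i): 3

3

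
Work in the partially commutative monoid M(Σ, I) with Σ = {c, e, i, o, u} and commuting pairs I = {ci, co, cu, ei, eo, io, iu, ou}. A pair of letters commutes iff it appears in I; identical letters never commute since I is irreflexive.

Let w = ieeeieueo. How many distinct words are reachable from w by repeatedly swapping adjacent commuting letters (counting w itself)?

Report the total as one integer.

drop 0:i onto floor
drop 1:e onto floor
drop 2:e onto {1:e}
drop 3:e onto {2:e}
drop 4:i onto {0:i}
drop 5:e onto {3:e}
drop 6:u onto {5:e}
drop 7:e onto {6:u}
drop 8:o onto floor
ground layer = {0:i, 1:e, 8:o}
drop-orders for the pieces not yet dropped (sum over which currently-grounded one goes next):
  1 to go: {4} 1  {7} 1  {8} 1
  2 to go: {0,4} 1  {4,7} 2  {4,8} 2  {6,7} 1  {7,8} 2
  3 to go: {0,4,7} 3  {0,4,8} 3  {4,6,7} 3  {4,7,8} 6  {5,6,7} 1  {6,7,8} 3
  4 to go: {0,4,6,7} 6  {0,4,7,8} 12  {3,5,6,7} 1  {4,5,6,7} 4  {4,6,7,8} 12  {5,6,7,8} 4
  5 to go: {0,4,5,6,7} 10  {0,4,6,7,8} 30  {2,3,5,6,7} 1  {3,4,5,6,7} 5  {3,5,6,7,8} 5  {4,5,6,7,8} 20
  6 to go: {0,3,4,5,6,7} 15  {0,4,5,6,7,8} 60  {1,2,3,5,6,7} 1  {2,3,4,5,6,7} 6  {2,3,5,6,7,8} 6  {3,4,5,6,7,8} 30
  7 to go: {0,2,3,4,5,6,7} 21  {0,3,4,5,6,7,8} 105  {1,2,3,4,5,6,7} 7  {1,2,3,5,6,7,8} 7  {2,3,4,5,6,7,8} 42
  if 0:i drops first: 56 orders
  if 1:e drops first: 168 orders
  if 8:o drops first: 28 orders
heap linearizations: 252

252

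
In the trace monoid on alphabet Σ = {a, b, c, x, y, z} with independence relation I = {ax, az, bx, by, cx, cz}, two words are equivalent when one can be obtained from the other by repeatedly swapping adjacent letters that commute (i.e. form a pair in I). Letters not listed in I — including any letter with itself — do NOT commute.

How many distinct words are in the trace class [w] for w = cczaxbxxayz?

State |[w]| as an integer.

121

drop 0:c onto floor
drop 1:c onto {0:c}
drop 2:z onto floor
drop 3:a onto {1:c}
drop 4:x onto {2:z}
drop 5:b onto {2:z, 3:a}
drop 6:x onto {4:x}
drop 7:x onto {6:x}
drop 8:a onto {5:b}
drop 9:y onto {7:x, 8:a}
drop 10:z onto {9:y}
ground layer = {0:c, 2:z}
drop-orders for the pieces not yet dropped (sum over which currently-grounded one goes next):
  1 to go: {10} 1
  2 to go: {9,10} 1
  3 to go: {7,9,10} 1  {8,9,10} 1
  4 to go: {5,8,9,10} 1  {6,7,9,10} 1  {7,8,9,10} 2
  5 to go: {3,5,8,9,10} 1  {4,6,7,9,10} 1  {5,7,8,9,10} 3  {6,7,8,9,10} 3
  6 to go: {1,3,5,8,9,10} 1  {3,5,7,8,9,10} 4  {4,6,7,8,9,10} 4  {5,6,7,8,9,10} 6
  7 to go: {0,1,3,5,8,9,10} 1  {1,3,5,7,8,9,10} 5  {3,5,6,7,8,9,10} 10  {4,5,6,7,8,9,10} 10
  8 to go: {0,1,3,5,7,8,9,10} 6  {1,3,5,6,7,8,9,10} 15  {2,4,5,6,7,8,9,10} 10  {3,4,5,6,7,8,9,10} 20
  9 to go: {0,1,3,5,6,7,8,9,10} 21  {1,3,4,5,6,7,8,9,10} 35  {2,3,4,5,6,7,8,9,10} 30
  if 0:c drops first: 65 orders
  if 2:z drops first: 56 orders
heap linearizations: 121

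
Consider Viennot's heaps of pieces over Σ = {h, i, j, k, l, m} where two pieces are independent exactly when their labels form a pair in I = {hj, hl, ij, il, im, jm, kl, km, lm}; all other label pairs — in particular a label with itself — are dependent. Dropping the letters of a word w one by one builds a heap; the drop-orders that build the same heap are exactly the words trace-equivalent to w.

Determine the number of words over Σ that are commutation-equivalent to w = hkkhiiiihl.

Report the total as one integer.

10

0(h) covers ∅
1(k) covers 0:h
2(k) covers 1:k
3(h) covers 2:k
4(i) covers 3:h
5(i) covers 4:i
6(i) covers 5:i
7(i) covers 6:i
8(h) covers 7:i
9(l) covers ∅
floor of heap: 0:h, 9:l
completions by unplaced set U, small U first (add the entries for U minus each lowest piece of U):
  |U|=1: {8}:1  {9}:1
  |U|=2: {7,8}:1  {8,9}:2
  |U|=3: {6,7,8}:1  {7,8,9}:3
  |U|=4: {5,6,7,8}:1  {6,7,8,9}:4
  |U|=5: {4,5,6,7,8}:1  {5,6,7,8,9}:5
  |U|=6: {3,4,5,6,7,8}:1  {4,5,6,7,8,9}:6
  |U|=7: {2,3,4,5,6,7,8}:1  {3,4,5,6,7,8,9}:7
  |U|=8: {1,2,3,4,5,6,7,8}:1  {2,3,4,5,6,7,8,9}:8
  start at 0(h): 9
  start at 9(l): 1
sum over floor = 10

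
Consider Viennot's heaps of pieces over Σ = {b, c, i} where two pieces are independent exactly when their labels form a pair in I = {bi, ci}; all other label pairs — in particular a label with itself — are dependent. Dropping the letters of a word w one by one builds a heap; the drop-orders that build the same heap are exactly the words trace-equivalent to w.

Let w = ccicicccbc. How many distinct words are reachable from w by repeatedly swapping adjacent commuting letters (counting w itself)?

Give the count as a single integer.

45

piece 0:c — minimal
piece 1:c rests on {0:c}
piece 2:i — minimal
piece 3:c rests on {1:c}
piece 4:i rests on {2:i}
piece 5:c rests on {3:c}
piece 6:c rests on {5:c}
piece 7:c rests on {6:c}
piece 8:b rests on {7:c}
piece 9:c rests on {8:b}
minimal pieces: {0:c, 2:i}
ways to finish when only these pieces remain (= sum over removing one remaining piece with nothing left below it):
  1 left: {4}→1  {9}→1
  2 left: {2,4}→1  {4,9}→2  {8,9}→1
  3 left: {2,4,9}→3  {4,8,9}→3  {7,8,9}→1
  4 left: {2,4,8,9}→6  {4,7,8,9}→4  {6,7,8,9}→1
  5 left: {2,4,7,8,9}→10  {4,6,7,8,9}→5  {5,6,7,8,9}→1
  6 left: {2,4,6,7,8,9}→15  {3,5,6,7,8,9}→1  {4,5,6,7,8,9}→6
  7 left: {1,3,5,6,7,8,9}→1  {2,4,5,6,7,8,9}→21  {3,4,5,6,7,8,9}→7
  8 left: {0,1,3,5,6,7,8,9}→1  {1,3,4,5,6,7,8,9}→8  {2,3,4,5,6,7,8,9}→28
  placing 0:c first → 36 extensions
  placing 2:i first → 9 extensions
total linear extensions = 45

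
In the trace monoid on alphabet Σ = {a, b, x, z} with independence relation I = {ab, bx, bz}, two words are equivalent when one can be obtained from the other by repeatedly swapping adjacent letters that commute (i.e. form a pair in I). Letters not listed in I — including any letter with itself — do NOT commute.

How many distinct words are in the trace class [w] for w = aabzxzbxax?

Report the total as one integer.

45

piece 0:a — minimal
piece 1:a rests on {0:a}
piece 2:b — minimal
piece 3:z rests on {1:a}
piece 4:x rests on {3:z}
piece 5:z rests on {4:x}
piece 6:b rests on {2:b}
piece 7:x rests on {5:z}
piece 8:a rests on {7:x}
piece 9:x rests on {8:a}
minimal pieces: {0:a, 2:b}
ways to finish when only these pieces remain (= sum over removing one remaining piece with nothing left below it):
  1 left: {6}→1  {9}→1
  2 left: {2,6}→1  {6,9}→2  {8,9}→1
  3 left: {2,6,9}→3  {6,8,9}→3  {7,8,9}→1
  4 left: {2,6,8,9}→6  {5,7,8,9}→1  {6,7,8,9}→4
  5 left: {2,6,7,8,9}→10  {4,5,7,8,9}→1  {5,6,7,8,9}→5
  6 left: {2,5,6,7,8,9}→15  {3,4,5,7,8,9}→1  {4,5,6,7,8,9}→6
  7 left: {1,3,4,5,7,8,9}→1  {2,4,5,6,7,8,9}→21  {3,4,5,6,7,8,9}→7
  8 left: {0,1,3,4,5,7,8,9}→1  {1,3,4,5,6,7,8,9}→8  {2,3,4,5,6,7,8,9}→28
  placing 0:a first → 36 extensions
  placing 2:b first → 9 extensions
total linear extensions = 45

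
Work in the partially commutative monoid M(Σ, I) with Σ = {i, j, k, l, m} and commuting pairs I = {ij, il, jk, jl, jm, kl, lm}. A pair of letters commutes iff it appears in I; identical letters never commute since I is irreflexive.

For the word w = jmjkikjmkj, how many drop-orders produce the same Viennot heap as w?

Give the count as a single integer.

210

piece 0:j — minimal
piece 1:m — minimal
piece 2:j rests on {0:j}
piece 3:k rests on {1:m}
piece 4:i rests on {3:k}
piece 5:k rests on {4:i}
piece 6:j rests on {2:j}
piece 7:m rests on {5:k}
piece 8:k rests on {7:m}
piece 9:j rests on {6:j}
minimal pieces: {0:j, 1:m}
ways to finish when only these pieces remain (= sum over removing one remaining piece with nothing left below it):
  1 left: {8}→1  {9}→1
  2 left: {6,9}→1  {7,8}→1  {8,9}→2
  3 left: {2,6,9}→1  {5,7,8}→1  {6,8,9}→3  {7,8,9}→3
  4 left: {0,2,6,9}→1  {2,6,8,9}→4  {4,5,7,8}→1  {5,7,8,9}→4  {6,7,8,9}→6
  5 left: {0,2,6,8,9}→5  {2,6,7,8,9}→10  {3,4,5,7,8}→1  {4,5,7,8,9}→5  {5,6,7,8,9}→10
  6 left: {0,2,6,7,8,9}→15  {1,3,4,5,7,8}→1  {2,5,6,7,8,9}→20  {3,4,5,7,8,9}→6  {4,5,6,7,8,9}→15
  7 left: {0,2,5,6,7,8,9}→35  {1,3,4,5,7,8,9}→7  {2,4,5,6,7,8,9}→35  {3,4,5,6,7,8,9}→21
  8 left: {0,2,4,5,6,7,8,9}→70  {1,3,4,5,6,7,8,9}→28  {2,3,4,5,6,7,8,9}→56
  placing 0:j first → 84 extensions
  placing 1:m first → 126 extensions
total linear extensions = 210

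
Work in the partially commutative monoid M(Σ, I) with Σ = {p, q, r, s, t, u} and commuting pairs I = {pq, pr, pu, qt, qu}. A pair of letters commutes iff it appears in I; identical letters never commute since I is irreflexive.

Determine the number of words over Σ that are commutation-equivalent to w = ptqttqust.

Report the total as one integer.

21

#0=p has no predecessor
#1=t depends on [0:p]
#2=q has no predecessor
#3=t depends on [1:t]
#4=t depends on [3:t]
#5=q depends on [2:q]
#6=u depends on [4:t]
#7=s depends on [5:q, 6:u]
#8=t depends on [7:s]
sources: [0:p, 2:q]
N(rest) = Σ N(rest − s) over sources s of rest; N(one piece) = 1:
  size 1 → [8]=1
  size 2 → [7,8]=1
  size 3 → [5,7,8]=1  [6,7,8]=1
  size 4 → [2,5,7,8]=1  [4,6,7,8]=1  [5,6,7,8]=2
  size 5 → [2,5,6,7,8]=3  [3,4,6,7,8]=1  [4,5,6,7,8]=3
  size 6 → [1,3,4,6,7,8]=1  [2,4,5,6,7,8]=6  [3,4,5,6,7,8]=4
  size 7 → [0,1,3,4,6,7,8]=1  [1,3,4,5,6,7,8]=5  [2,3,4,5,6,7,8]=10
  first=0(p) contributes 15
  first=2(q) contributes 6
|[w]| = 21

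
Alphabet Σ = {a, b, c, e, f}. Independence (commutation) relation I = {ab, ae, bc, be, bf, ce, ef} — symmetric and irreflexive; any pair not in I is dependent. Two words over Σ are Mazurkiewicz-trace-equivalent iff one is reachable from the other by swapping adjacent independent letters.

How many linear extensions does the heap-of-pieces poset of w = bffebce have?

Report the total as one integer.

210

drop 0:b onto floor
drop 1:f onto floor
drop 2:f onto {1:f}
drop 3:e onto floor
drop 4:b onto {0:b}
drop 5:c onto {2:f}
drop 6:e onto {3:e}
ground layer = {0:b, 1:f, 3:e}
drop-orders for the pieces not yet dropped (sum over which currently-grounded one goes next):
  1 to go: {4} 1  {5} 1  {6} 1
  2 to go: {0,4} 1  {2,5} 1  {3,6} 1  {4,5} 2  {4,6} 2  {5,6} 2
  3 to go: {0,4,5} 3  {0,4,6} 3  {1,2,5} 1  {2,4,5} 3  {2,5,6} 3  {3,4,6} 3  {3,5,6} 3  {4,5,6} 6
  4 to go: {0,2,4,5} 6  {0,3,4,6} 6  {0,4,5,6} 12  {1,2,4,5} 4  {1,2,5,6} 4  {2,3,5,6} 6  {2,4,5,6} 12  {3,4,5,6} 12
  5 to go: {0,1,2,4,5} 10  {0,2,4,5,6} 30  {0,3,4,5,6} 30  {1,2,3,5,6} 10  {1,2,4,5,6} 20  {2,3,4,5,6} 30
  if 0:b drops first: 60 orders
  if 1:f drops first: 90 orders
  if 3:e drops first: 60 orders
heap linearizations: 210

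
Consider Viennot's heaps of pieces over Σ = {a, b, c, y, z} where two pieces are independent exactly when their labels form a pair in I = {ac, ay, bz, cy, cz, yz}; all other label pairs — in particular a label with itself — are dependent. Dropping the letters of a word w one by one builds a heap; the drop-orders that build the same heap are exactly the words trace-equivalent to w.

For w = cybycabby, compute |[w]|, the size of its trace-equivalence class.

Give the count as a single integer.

12

drop 0:c onto floor
drop 1:y onto floor
drop 2:b onto {0:c, 1:y}
drop 3:y onto {2:b}
drop 4:c onto {2:b}
drop 5:a onto {2:b}
drop 6:b onto {3:y, 4:c, 5:a}
drop 7:b onto {6:b}
drop 8:y onto {7:b}
ground layer = {0:c, 1:y}
drop-orders for the pieces not yet dropped (sum over which currently-grounded one goes next):
  1 to go: {8} 1
  2 to go: {7,8} 1
  3 to go: {6,7,8} 1
  4 to go: {3,6,7,8} 1  {4,6,7,8} 1  {5,6,7,8} 1
  5 to go: {3,4,6,7,8} 2  {3,5,6,7,8} 2  {4,5,6,7,8} 2
  6 to go: {3,4,5,6,7,8} 6
  7 to go: {2,3,4,5,6,7,8} 6
  if 0:c drops first: 6 orders
  if 1:y drops first: 6 orders
heap linearizations: 12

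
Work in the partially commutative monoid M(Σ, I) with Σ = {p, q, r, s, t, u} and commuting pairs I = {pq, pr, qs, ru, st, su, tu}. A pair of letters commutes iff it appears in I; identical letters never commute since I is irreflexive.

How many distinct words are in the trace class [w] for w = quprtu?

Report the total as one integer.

#0=q has no predecessor
#1=u depends on [0:q]
#2=p depends on [1:u]
#3=r depends on [0:q]
#4=t depends on [2:p, 3:r]
#5=u depends on [2:p]
sources: [0:q]
N(rest) = Σ N(rest − s) over sources s of rest; N(one piece) = 1:
  size 1 → [4]=1  [5]=1
  size 2 → [3,4]=1  [4,5]=2
  size 3 → [2,4,5]=2  [3,4,5]=3
  size 4 → [1,2,4,5]=2  [2,3,4,5]=5
  first=0(q) contributes 7

7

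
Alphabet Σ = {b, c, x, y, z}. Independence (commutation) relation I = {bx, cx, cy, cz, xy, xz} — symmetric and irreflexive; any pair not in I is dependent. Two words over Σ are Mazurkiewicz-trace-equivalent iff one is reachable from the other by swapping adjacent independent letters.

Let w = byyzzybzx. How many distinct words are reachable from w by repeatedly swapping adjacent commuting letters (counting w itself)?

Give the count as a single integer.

9

0(b) covers ∅
1(y) covers 0:b
2(y) covers 1:y
3(z) covers 2:y
4(z) covers 3:z
5(y) covers 4:z
6(b) covers 5:y
7(z) covers 6:b
8(x) covers ∅
floor of heap: 0:b, 8:x
completions by unplaced set U, small U first (add the entries for U minus each lowest piece of U):
  |U|=1: {7}:1  {8}:1
  |U|=2: {6,7}:1  {7,8}:2
  |U|=3: {5,6,7}:1  {6,7,8}:3
  |U|=4: {4,5,6,7}:1  {5,6,7,8}:4
  |U|=5: {3,4,5,6,7}:1  {4,5,6,7,8}:5
  |U|=6: {2,3,4,5,6,7}:1  {3,4,5,6,7,8}:6
  |U|=7: {1,2,3,4,5,6,7}:1  {2,3,4,5,6,7,8}:7
  start at 0(b): 8
  start at 8(x): 1
sum over floor = 9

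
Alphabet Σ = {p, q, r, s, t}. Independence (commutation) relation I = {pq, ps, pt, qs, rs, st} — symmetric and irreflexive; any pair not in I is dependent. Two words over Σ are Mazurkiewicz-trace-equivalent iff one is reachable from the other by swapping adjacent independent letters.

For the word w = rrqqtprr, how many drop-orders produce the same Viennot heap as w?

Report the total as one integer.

piece 0:r — minimal
piece 1:r rests on {0:r}
piece 2:q rests on {1:r}
piece 3:q rests on {2:q}
piece 4:t rests on {3:q}
piece 5:p rests on {1:r}
piece 6:r rests on {4:t, 5:p}
piece 7:r rests on {6:r}
minimal pieces: {0:r}
ways to finish when only these pieces remain (= sum over removing one remaining piece with nothing left below it):
  1 left: {7}→1
  2 left: {6,7}→1
  3 left: {4,6,7}→1  {5,6,7}→1
  4 left: {3,4,6,7}→1  {4,5,6,7}→2
  5 left: {2,3,4,6,7}→1  {3,4,5,6,7}→3
  6 left: {2,3,4,5,6,7}→4
  placing 0:r first → 4 extensions

4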